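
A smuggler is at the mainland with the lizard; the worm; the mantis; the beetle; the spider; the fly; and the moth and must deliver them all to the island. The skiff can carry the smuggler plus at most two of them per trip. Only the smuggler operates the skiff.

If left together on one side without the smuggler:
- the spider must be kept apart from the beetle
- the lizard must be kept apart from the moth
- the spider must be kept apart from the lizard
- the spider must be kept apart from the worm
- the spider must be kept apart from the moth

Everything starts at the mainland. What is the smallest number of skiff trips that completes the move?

11

Counting alone: the smuggler can take at most 2 across per trip to the island, so moving all 7 needs at least 4 loaded trips out, with a return between consecutive ones — at least 7 crossings.
The safety rule pushes this higher. Following every safe sequence of crossings, the most of the 7 that can be at the island as the skiff arrives there on crossings 7, 9 is 5, 6 respectively — never all 7.
So no plan with fewer than 11 crossings exists, and this one achieves 11:
1. Smuggler goes to the island with the lizard and the spider.  [the mainland: the beetle, the fly, the mantis, the moth, the worm | the island: the lizard, the spider]
2. Smuggler goes back to the mainland with the lizard.  [the mainland: the beetle, the fly, the lizard, the mantis, the moth, the worm | the island: the spider]
3. Smuggler goes to the island with the lizard and the worm.  [the mainland: the beetle, the fly, the mantis, the moth | the island: the lizard, the spider, the worm]
4. Smuggler goes back to the mainland with the spider.  [the mainland: the beetle, the fly, the mantis, the moth, the spider | the island: the lizard, the worm]
5. Smuggler goes to the island with the mantis and the spider.  [the mainland: the beetle, the fly, the moth | the island: the lizard, the mantis, the spider, the worm]
6. Smuggler goes back to the mainland with the spider.  [the mainland: the beetle, the fly, the moth, the spider | the island: the lizard, the mantis, the worm]
7. Smuggler goes to the island with the beetle and the spider.  [the mainland: the fly, the moth | the island: the beetle, the lizard, the mantis, the spider, the worm]
8. Smuggler goes back to the mainland with the spider.  [the mainland: the fly, the moth, the spider | the island: the beetle, the lizard, the mantis, the worm]
9. Smuggler goes to the island with the fly and the spider.  [the mainland: the moth | the island: the beetle, the fly, the lizard, the mantis, the spider, the worm]
10. Smuggler goes back to the mainland with the spider.  [the mainland: the moth, the spider | the island: the beetle, the fly, the lizard, the mantis, the worm]
11. Smuggler goes to the island with the moth and the spider.  [the mainland: — | the island: the beetle, the fly, the lizard, the mantis, the moth, the spider, the worm]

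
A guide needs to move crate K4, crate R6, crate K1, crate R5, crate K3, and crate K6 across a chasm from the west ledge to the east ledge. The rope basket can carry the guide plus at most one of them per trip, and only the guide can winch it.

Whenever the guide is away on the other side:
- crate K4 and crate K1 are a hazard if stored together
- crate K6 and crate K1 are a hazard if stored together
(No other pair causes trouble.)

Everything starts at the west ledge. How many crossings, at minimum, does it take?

Counting alone: the guide can take at most 1 across per trip to the east ledge, so moving all 6 needs at least 6 loaded trips out, with a return between consecutive ones — at least 11 crossings.
The safety rule pushes this higher. Following every safe sequence of crossings, the most of the 6 that can be at the east ledge as the rope basket arrives there on crossing 11 is 5 — never all 6.
So no plan with fewer than 13 crossings exists, and this one achieves 13:
1. Guide goes to the east ledge with crate K1.  [the west ledge: crate K3, crate K4, crate K6, crate R5, crate R6 | the east ledge: crate K1]
2. Guide goes back to the west ledge alone.  [the west ledge: crate K3, crate K4, crate K6, crate R5, crate R6 | the east ledge: crate K1]
3. Guide goes to the east ledge with crate K4.  [the west ledge: crate K3, crate K6, crate R5, crate R6 | the east ledge: crate K1, crate K4]
4. Guide goes back to the west ledge with crate K1.  [the west ledge: crate K1, crate K3, crate K6, crate R5, crate R6 | the east ledge: crate K4]
5. Guide goes to the east ledge with crate K6.  [the west ledge: crate K1, crate K3, crate R5, crate R6 | the east ledge: crate K4, crate K6]
6. Guide goes back to the west ledge alone.  [the west ledge: crate K1, crate K3, crate R5, crate R6 | the east ledge: crate K4, crate K6]
7. Guide goes to the east ledge with crate R6.  [the west ledge: crate K1, crate K3, crate R5 | the east ledge: crate K4, crate K6, crate R6]
8. Guide goes back to the west ledge alone.  [the west ledge: crate K1, crate K3, crate R5 | the east ledge: crate K4, crate K6, crate R6]
9. Guide goes to the east ledge with crate R5.  [the west ledge: crate K1, crate K3 | the east ledge: crate K4, crate K6, crate R5, crate R6]
10. Guide goes back to the west ledge alone.  [the west ledge: crate K1, crate K3 | the east ledge: crate K4, crate K6, crate R5, crate R6]
11. Guide goes to the east ledge with crate K3.  [the west ledge: crate K1 | the east ledge: crate K3, crate K4, crate K6, crate R5, crate R6]
12. Guide goes back to the west ledge alone.  [the west ledge: crate K1 | the east ledge: crate K3, crate K4, crate K6, crate R5, crate R6]
13. Guide goes to the east ledge with crate K1.  [the west ledge: — | the east ledge: crate K1, crate K3, crate K4, crate K6, crate R5, crate R6]

13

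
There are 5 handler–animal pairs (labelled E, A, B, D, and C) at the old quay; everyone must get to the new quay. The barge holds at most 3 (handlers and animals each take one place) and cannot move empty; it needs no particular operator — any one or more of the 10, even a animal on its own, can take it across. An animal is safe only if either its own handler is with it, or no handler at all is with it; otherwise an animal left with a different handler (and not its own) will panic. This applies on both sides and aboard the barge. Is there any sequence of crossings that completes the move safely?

1. animal E and handler E cross → the new quay.
2. handler E crosses ← the old quay.
3. animal A, animal B, and animal D cross → the new quay.
4. animal E crosses ← the old quay.
5. handler A, handler B, and handler D cross → the new quay.
6. animal A and handler A cross ← the old quay.
7. handler A, handler C, and handler E cross → the new quay.
8. animal B crosses ← the old quay.
9. animal A and animal E cross → the new quay.
10. animal E crosses ← the old quay.
11. animal B, animal C, and animal E cross → the new quay.

Yes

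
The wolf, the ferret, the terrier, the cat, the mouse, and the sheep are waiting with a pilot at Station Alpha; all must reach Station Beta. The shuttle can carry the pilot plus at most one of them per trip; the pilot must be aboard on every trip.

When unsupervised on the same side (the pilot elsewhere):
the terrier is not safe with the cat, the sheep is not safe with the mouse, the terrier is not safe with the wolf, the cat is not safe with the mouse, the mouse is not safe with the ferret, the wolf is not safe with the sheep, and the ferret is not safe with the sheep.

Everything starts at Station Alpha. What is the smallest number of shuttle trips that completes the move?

impossible

Whatever the first load, the items left behind include a forbidden pair without the pilot. No opening move is safe, so no plan exists.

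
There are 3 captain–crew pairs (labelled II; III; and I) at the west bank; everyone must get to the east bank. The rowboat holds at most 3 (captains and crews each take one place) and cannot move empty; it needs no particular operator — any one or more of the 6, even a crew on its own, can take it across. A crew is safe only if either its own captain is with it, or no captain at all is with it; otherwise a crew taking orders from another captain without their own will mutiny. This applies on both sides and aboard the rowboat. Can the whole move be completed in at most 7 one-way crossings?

Yes

Yes — this plan uses 5 crossings (≤ 7):
1. captain II and crew II cross → the east bank.
2. captain II crosses ← the west bank.
3. captain I, captain II, and captain III cross → the east bank.
4. crew II crosses ← the west bank.
5. crew I, crew II, and crew III cross → the east bank.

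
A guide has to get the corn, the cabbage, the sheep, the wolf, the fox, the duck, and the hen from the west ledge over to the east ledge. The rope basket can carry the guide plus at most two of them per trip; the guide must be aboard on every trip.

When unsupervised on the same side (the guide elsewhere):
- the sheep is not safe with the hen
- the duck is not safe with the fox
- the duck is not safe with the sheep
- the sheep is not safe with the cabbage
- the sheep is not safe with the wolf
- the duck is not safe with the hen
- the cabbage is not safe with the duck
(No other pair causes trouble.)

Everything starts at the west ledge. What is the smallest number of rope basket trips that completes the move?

Counting alone: the guide can take at most 2 across per trip to the east ledge, so moving all 7 needs at least 4 loaded trips out, with a return between consecutive ones — at least 7 crossings.
The safety rule pushes this higher. Following every safe sequence of crossings, the most of the 7 that can be at the east ledge as the rope basket arrives there on crossings 7, 9 is 5, 6 respectively — never all 7.
So no plan with fewer than 11 crossings exists, and this one achieves 11:
1. Guide goes to the east ledge with the duck and the sheep.  [the west ledge: the cabbage, the corn, the fox, the hen, the wolf | the east ledge: the duck, the sheep]
2. Guide goes back to the west ledge with the sheep.  [the west ledge: the cabbage, the corn, the fox, the hen, the sheep, the wolf | the east ledge: the duck]
3. Guide goes to the east ledge with the corn and the sheep.  [the west ledge: the cabbage, the fox, the hen, the wolf | the east ledge: the corn, the duck, the sheep]
4. Guide goes back to the west ledge with the sheep.  [the west ledge: the cabbage, the fox, the hen, the sheep, the wolf | the east ledge: the corn, the duck]
5. Guide goes to the east ledge with the sheep and the wolf.  [the west ledge: the cabbage, the fox, the hen | the east ledge: the corn, the duck, the sheep, the wolf]
6. Guide goes back to the west ledge with the sheep.  [the west ledge: the cabbage, the fox, the hen, the sheep | the east ledge: the corn, the duck, the wolf]
7. Guide goes to the east ledge with the cabbage and the hen.  [the west ledge: the fox, the sheep | the east ledge: the cabbage, the corn, the duck, the hen, the wolf]
8. Guide goes back to the west ledge with the duck.  [the west ledge: the duck, the fox, the sheep | the east ledge: the cabbage, the corn, the hen, the wolf]
9. Guide goes to the east ledge with the fox and the sheep.  [the west ledge: the duck | the east ledge: the cabbage, the corn, the fox, the hen, the sheep, the wolf]
10. Guide goes back to the west ledge with the sheep.  [the west ledge: the duck, the sheep | the east ledge: the cabbage, the corn, the fox, the hen, the wolf]
11. Guide goes to the east ledge with the duck and the sheep.  [the west ledge: — | the east ledge: the cabbage, the corn, the duck, the fox, the hen, the sheep, the wolf]

11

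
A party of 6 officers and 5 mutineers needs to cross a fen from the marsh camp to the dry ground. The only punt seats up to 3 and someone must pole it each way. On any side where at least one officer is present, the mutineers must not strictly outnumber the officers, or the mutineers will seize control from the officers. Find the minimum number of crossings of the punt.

9

Counting alone: each trip to the dry ground takes at most 3 across and each return brings at least 1 back, so after t trips out (and t−1 returns) at most 3t − (t−1) of the 11 are across; that first reaches 11 at t = 5, so at least 9 crossings are needed.
The plan below uses exactly 9 crossings, so it is optimal:
1. 3 mutineers → the dry ground.  (the marsh camp: 6O 2M; the dry ground: 0O 3M)
2. 1 mutineer ← the marsh camp.  (the marsh camp: 6O 3M; the dry ground: 0O 2M)
3. 3 officers → the dry ground.  (the marsh camp: 3O 3M; the dry ground: 3O 2M)
4. 1 officer ← the marsh camp.  (the marsh camp: 4O 3M; the dry ground: 2O 2M)
5. 2 officers and 1 mutineer → the dry ground.  (the marsh camp: 2O 2M; the dry ground: 4O 3M)
6. 1 officer ← the marsh camp.  (the marsh camp: 3O 2M; the dry ground: 3O 3M)
7. 2 officers and 1 mutineer → the dry ground.  (the marsh camp: 1O 1M; the dry ground: 5O 4M)
8. 1 officer ← the marsh camp.  (the marsh camp: 2O 1M; the dry ground: 4O 4M)
9. 2 officers and 1 mutineer → the dry ground.  (the marsh camp: 0O 0M; the dry ground: 6O 5M)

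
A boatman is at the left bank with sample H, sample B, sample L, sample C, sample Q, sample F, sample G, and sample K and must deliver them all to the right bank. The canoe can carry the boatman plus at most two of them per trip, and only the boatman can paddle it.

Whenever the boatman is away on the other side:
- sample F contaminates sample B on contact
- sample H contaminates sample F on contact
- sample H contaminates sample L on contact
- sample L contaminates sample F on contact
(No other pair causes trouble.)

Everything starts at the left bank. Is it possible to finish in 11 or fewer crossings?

Counting alone: the boatman can take at most 2 across per trip to the right bank, so moving all 8 needs at least 4 loaded trips out, with a return between consecutive ones — at least 7 crossings.
The safety rule pushes this higher. Following every safe sequence of crossings, the most of the 8 that can be at the right bank as the canoe arrives there on crossings 7, 9, 11 is 5, 6, 7 respectively — never all 8.
So the move cannot be finished within 11 crossings. (The shortest complete plan takes 13:)
1. Boatman goes to the right bank with sample F and sample H.  [the left bank: sample B, sample C, sample G, sample K, sample L, sample Q | the right bank: sample F, sample H]
2. Boatman goes back to the left bank with sample H.  [the left bank: sample B, sample C, sample G, sample H, sample K, sample L, sample Q | the right bank: sample F]
3. Boatman goes to the right bank with sample B and sample H.  [the left bank: sample C, sample G, sample K, sample L, sample Q | the right bank: sample B, sample F, sample H]
4. Boatman goes back to the left bank with sample F.  [the left bank: sample C, sample F, sample G, sample K, sample L, sample Q | the right bank: sample B, sample H]
5. Boatman goes to the right bank with sample C and sample L.  [the left bank: sample F, sample G, sample K, sample Q | the right bank: sample B, sample C, sample H, sample L]
6. Boatman goes back to the left bank with sample H.  [the left bank: sample F, sample G, sample H, sample K, sample Q | the right bank: sample B, sample C, sample L]
7. Boatman goes to the right bank with sample H and sample Q.  [the left bank: sample F, sample G, sample K | the right bank: sample B, sample C, sample H, sample L, sample Q]
8. Boatman goes back to the left bank with sample H.  [the left bank: sample F, sample G, sample H, sample K | the right bank: sample B, sample C, sample L, sample Q]
9. Boatman goes to the right bank with sample G and sample H.  [the left bank: sample F, sample K | the right bank: sample B, sample C, sample G, sample H, sample L, sample Q]
10. Boatman goes back to the left bank with sample H.  [the left bank: sample F, sample H, sample K | the right bank: sample B, sample C, sample G, sample L, sample Q]
11. Boatman goes to the right bank with sample H and sample K.  [the left bank: sample F | the right bank: sample B, sample C, sample G, sample H, sample K, sample L, sample Q]
12. Boatman goes back to the left bank with sample H.  [the left bank: sample F, sample H | the right bank: sample B, sample C, sample G, sample K, sample L, sample Q]
13. Boatman goes to the right bank with sample F and sample H.  [the left bank: — | the right bank: sample B, sample C, sample F, sample G, sample H, sample K, sample L, sample Q]

No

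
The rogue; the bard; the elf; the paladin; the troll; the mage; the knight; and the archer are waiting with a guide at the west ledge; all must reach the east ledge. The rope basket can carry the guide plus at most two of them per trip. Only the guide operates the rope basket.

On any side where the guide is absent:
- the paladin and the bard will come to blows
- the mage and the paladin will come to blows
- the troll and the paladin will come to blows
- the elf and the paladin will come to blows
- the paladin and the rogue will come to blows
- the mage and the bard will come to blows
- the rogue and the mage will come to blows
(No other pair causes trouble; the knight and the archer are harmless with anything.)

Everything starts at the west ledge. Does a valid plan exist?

1. Guide goes to the east ledge with the mage and the paladin.  [the west ledge: the archer, the bard, the elf, the knight, the rogue, the troll | the east ledge: the mage, the paladin]
2. Guide goes back to the west ledge with the paladin.  [the west ledge: the archer, the bard, the elf, the knight, the paladin, the rogue, the troll | the east ledge: the mage]
3. Guide goes to the east ledge with the elf and the paladin.  [the west ledge: the archer, the bard, the knight, the rogue, the troll | the east ledge: the elf, the mage, the paladin]
4. Guide goes back to the west ledge with the paladin.  [the west ledge: the archer, the bard, the knight, the paladin, the rogue, the troll | the east ledge: the elf, the mage]
5. Guide goes to the east ledge with the paladin and the troll.  [the west ledge: the archer, the bard, the knight, the rogue | the east ledge: the elf, the mage, the paladin, the troll]
6. Guide goes back to the west ledge with the paladin.  [the west ledge: the archer, the bard, the knight, the paladin, the rogue | the east ledge: the elf, the mage, the troll]
7. Guide goes to the east ledge with the bard and the rogue.  [the west ledge: the archer, the knight, the paladin | the east ledge: the bard, the elf, the mage, the rogue, the troll]
8. Guide goes back to the west ledge with the mage.  [the west ledge: the archer, the knight, the mage, the paladin | the east ledge: the bard, the elf, the rogue, the troll]
9. Guide goes to the east ledge with the knight and the paladin.  [the west ledge: the archer, the mage | the east ledge: the bard, the elf, the knight, the paladin, the rogue, the troll]
10. Guide goes back to the west ledge with the paladin.  [the west ledge: the archer, the mage, the paladin | the east ledge: the bard, the elf, the knight, the rogue, the troll]
11. Guide goes to the east ledge with the archer and the paladin.  [the west ledge: the mage | the east ledge: the archer, the bard, the elf, the knight, the paladin, the rogue, the troll]
12. Guide goes back to the west ledge with the paladin.  [the west ledge: the mage, the paladin | the east ledge: the archer, the bard, the elf, the knight, the rogue, the troll]
13. Guide goes to the east ledge with the mage and the paladin.  [the west ledge: — | the east ledge: the archer, the bard, the elf, the knight, the mage, the paladin, the rogue, the troll]

Yes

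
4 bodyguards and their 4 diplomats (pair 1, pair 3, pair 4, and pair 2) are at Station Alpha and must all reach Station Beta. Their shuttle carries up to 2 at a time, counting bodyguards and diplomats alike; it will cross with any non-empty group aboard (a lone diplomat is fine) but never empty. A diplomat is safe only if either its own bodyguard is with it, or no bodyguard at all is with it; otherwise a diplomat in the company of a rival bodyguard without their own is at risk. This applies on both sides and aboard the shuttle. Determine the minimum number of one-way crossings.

Following every safe sequence of crossings from the start, the most of the 8 that can be at Station Beta as the shuttle arrives there on crossings 1, 3, 5 is 2, 3, 4 respectively; the best ever achieved is 4 of 8.
From crossing 7 on, no configuration arises that was not already reachable earlier: only 44 distinct safe configurations (who is on which side, and where the shuttle is) can ever be reached, none of them has everyone across, and every continuation just revisits them. So no valid plan exists.

impossible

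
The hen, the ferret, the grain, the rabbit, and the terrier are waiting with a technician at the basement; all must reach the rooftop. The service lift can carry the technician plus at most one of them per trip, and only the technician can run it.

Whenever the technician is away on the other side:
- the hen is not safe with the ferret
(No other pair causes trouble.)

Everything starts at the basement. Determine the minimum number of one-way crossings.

9

Counting alone: the technician can take at most 1 across per trip to the rooftop, so moving all 5 needs at least 5 loaded trips out, with a return between consecutive ones — at least 9 crossings.
The plan below uses exactly 9 crossings, so it is optimal:
1. Technician goes to the rooftop with the hen.  [the basement: the ferret, the grain, the rabbit, the terrier | the rooftop: the hen]
2. Technician goes back to the basement alone.  [the basement: the ferret, the grain, the rabbit, the terrier | the rooftop: the hen]
3. Technician goes to the rooftop with the grain.  [the basement: the ferret, the rabbit, the terrier | the rooftop: the grain, the hen]
4. Technician goes back to the basement alone.  [the basement: the ferret, the rabbit, the terrier | the rooftop: the grain, the hen]
5. Technician goes to the rooftop with the rabbit.  [the basement: the ferret, the terrier | the rooftop: the grain, the hen, the rabbit]
6. Technician goes back to the basement alone.  [the basement: the ferret, the terrier | the rooftop: the grain, the hen, the rabbit]
7. Technician goes to the rooftop with the terrier.  [the basement: the ferret | the rooftop: the grain, the hen, the rabbit, the terrier]
8. Technician goes back to the basement alone.  [the basement: the ferret | the rooftop: the grain, the hen, the rabbit, the terrier]
9. Technician goes to the rooftop with the ferret.  [the basement: — | the rooftop: the ferret, the grain, the hen, the rabbit, the terrier]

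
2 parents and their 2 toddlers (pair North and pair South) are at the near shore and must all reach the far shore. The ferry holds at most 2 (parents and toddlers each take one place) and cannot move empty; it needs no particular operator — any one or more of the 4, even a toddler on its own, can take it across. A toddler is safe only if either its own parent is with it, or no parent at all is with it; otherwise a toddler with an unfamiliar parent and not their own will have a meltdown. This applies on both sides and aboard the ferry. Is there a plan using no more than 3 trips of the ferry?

No

Counting alone: each trip to the far shore takes at most 2 across and each return brings at least 1 back, so after t trips out (and t−1 returns) at most 2t − (t−1) of the 4 are across; that first reaches 4 at t = 3, so at least 5 crossings are needed.
Since 3 < 5, 3 crossings cannot be enough. (The shortest complete plan in fact takes 5:)
1. parent North and toddler North cross → the far shore.
2. parent North crosses ← the near shore.
3. parent North and parent South cross → the far shore.
4. parent South crosses ← the near shore.
5. parent South and toddler South cross → the far shore.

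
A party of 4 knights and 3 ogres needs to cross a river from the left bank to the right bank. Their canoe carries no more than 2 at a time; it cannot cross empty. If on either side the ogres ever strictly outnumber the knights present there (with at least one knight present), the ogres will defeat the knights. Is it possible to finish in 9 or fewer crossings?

No

Counting alone: each trip to the right bank takes at most 2 across and each return brings at least 1 back, so after t trips out (and t−1 returns) at most 2t − (t−1) of the 7 are across; that first reaches 7 at t = 6, so at least 11 crossings are needed.
Since 9 < 11, 9 crossings cannot be enough. (The shortest complete plan in fact takes 11:)
1. 2 ogres → the right bank.  (the left bank: 4K 1O; the right bank: 0K 2O)
2. 1 ogre ← the left bank.  (the left bank: 4K 2O; the right bank: 0K 1O)
3. 2 ogres → the right bank.  (the left bank: 4K 0O; the right bank: 0K 3O)
4. 1 ogre ← the left bank.  (the left bank: 4K 1O; the right bank: 0K 2O)
5. 2 knights → the right bank.  (the left bank: 2K 1O; the right bank: 2K 2O)
6. 1 ogre ← the left bank.  (the left bank: 2K 2O; the right bank: 2K 1O)
7. 1 knight and 1 ogre → the right bank.  (the left bank: 1K 1O; the right bank: 3K 2O)
8. 1 knight ← the left bank.  (the left bank: 2K 1O; the right bank: 2K 2O)
9. 1 knight and 1 ogre → the right bank.  (the left bank: 1K 0O; the right bank: 3K 3O)
10. 1 ogre ← the left bank.  (the left bank: 1K 1O; the right bank: 3K 2O)
11. 1 knight and 1 ogre → the right bank.  (the left bank: 0K 0O; the right bank: 4K 3O)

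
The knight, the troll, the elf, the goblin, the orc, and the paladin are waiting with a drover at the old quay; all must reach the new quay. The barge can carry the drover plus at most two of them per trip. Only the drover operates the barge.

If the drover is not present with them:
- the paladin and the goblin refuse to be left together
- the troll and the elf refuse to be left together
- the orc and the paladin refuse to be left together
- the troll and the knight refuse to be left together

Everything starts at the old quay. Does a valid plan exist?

1. Drover goes to the new quay with the paladin and the troll.
2. Drover goes back to the old quay alone.
3. Drover goes to the new quay with the elf and the knight.
4. Drover goes back to the old quay with the troll.
5. Drover goes to the new quay with the goblin and the orc.
6. Drover goes back to the old quay with the paladin.
7. Drover goes to the new quay with the paladin and the troll.

Yes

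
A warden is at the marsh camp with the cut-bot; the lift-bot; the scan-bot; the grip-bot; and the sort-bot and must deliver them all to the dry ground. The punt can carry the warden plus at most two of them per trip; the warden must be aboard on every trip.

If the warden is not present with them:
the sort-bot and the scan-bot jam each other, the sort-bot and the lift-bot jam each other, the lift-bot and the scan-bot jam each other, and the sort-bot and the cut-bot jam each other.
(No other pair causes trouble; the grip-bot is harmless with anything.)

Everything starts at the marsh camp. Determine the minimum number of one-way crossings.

Counting alone: the warden can take at most 2 across per trip to the dry ground, so moving all 5 needs at least 3 loaded trips out, with a return between consecutive ones — at least 5 crossings.
The safety rule pushes this higher. Following every safe sequence of crossings, the most of the 5 that can be at the dry ground as the punt arrives there on crossing 5 is 4 — never all 5.
So no plan with fewer than 7 crossings exists, and this one achieves 7:
1. Warden goes to the dry ground with the lift-bot and the sort-bot.  [the marsh camp: the cut-bot, the grip-bot, the scan-bot | the dry ground: the lift-bot, the sort-bot]
2. Warden goes back to the marsh camp with the lift-bot.  [the marsh camp: the cut-bot, the grip-bot, the lift-bot, the scan-bot | the dry ground: the sort-bot]
3. Warden goes to the dry ground with the cut-bot and the lift-bot.  [the marsh camp: the grip-bot, the scan-bot | the dry ground: the cut-bot, the lift-bot, the sort-bot]
4. Warden goes back to the marsh camp with the sort-bot.  [the marsh camp: the grip-bot, the scan-bot, the sort-bot | the dry ground: the cut-bot, the lift-bot]
5. Warden goes to the dry ground with the grip-bot and the scan-bot.  [the marsh camp: the sort-bot | the dry ground: the cut-bot, the grip-bot, the lift-bot, the scan-bot]
6. Warden goes back to the marsh camp with the lift-bot.  [the marsh camp: the lift-bot, the sort-bot | the dry ground: the cut-bot, the grip-bot, the scan-bot]
7. Warden goes to the dry ground with the lift-bot and the sort-bot.  [the marsh camp: — | the dry ground: the cut-bot, the grip-bot, the lift-bot, the scan-bot, the sort-bot]

7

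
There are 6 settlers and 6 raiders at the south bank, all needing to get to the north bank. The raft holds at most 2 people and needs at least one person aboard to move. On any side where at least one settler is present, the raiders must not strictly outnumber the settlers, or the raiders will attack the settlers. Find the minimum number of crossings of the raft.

impossible

Following every safe sequence of crossings from the start, the most of the 12 that can be at the north bank as the raft arrives there on crossings 1, 3, 5, 7, 9 is 2, 3, 4, 5, 6 respectively; the best ever achieved is 6 of 12.
From crossing 11 on, no configuration arises that was not already reachable earlier: only 15 distinct safe configurations (who is on which side, and where the raft is) can ever be reached, none of them has everyone across, and every continuation just revisits them. They are: 0 settlers + 0 raiders across (raft back at the start); 0 settlers + 1 raider across (raft there); 0 settlers + 1 raider across (raft back at the start); 0 settlers + 2 raiders across (raft there); 0 settlers + 2 raiders across (raft back at the start); 0 settlers + 3 raiders across (raft there); 0 settlers + 3 raiders across (raft back at the start); 0 settlers + 4 raiders across (raft there); 0 settlers + 4 raiders across (raft back at the start); 0 settlers + 5 raiders across (raft there); 0 settlers + 5 raiders across (raft back at the start); 0 settlers + 6 raiders across (raft there); 1 settler + 1 raider across (raft there); 1 settler + 1 raider across (raft back at the start); 2 settlers + 2 raiders across (raft there). So no valid plan exists.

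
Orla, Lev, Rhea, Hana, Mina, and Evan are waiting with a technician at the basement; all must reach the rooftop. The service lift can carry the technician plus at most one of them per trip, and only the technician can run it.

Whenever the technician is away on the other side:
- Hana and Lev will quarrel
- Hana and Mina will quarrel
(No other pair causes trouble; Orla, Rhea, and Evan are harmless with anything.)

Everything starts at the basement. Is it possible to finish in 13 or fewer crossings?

Yes

Yes — this plan uses 13 crossings (≤ 13):
1. Technician goes to the rooftop with Hana.  [the basement: Evan, Lev, Mina, Orla, Rhea | the rooftop: Hana]
2. Technician goes back to the basement alone.  [the basement: Evan, Lev, Mina, Orla, Rhea | the rooftop: Hana]
3. Technician goes to the rooftop with Orla.  [the basement: Evan, Lev, Mina, Rhea | the rooftop: Hana, Orla]
4. Technician goes back to the basement alone.  [the basement: Evan, Lev, Mina, Rhea | the rooftop: Hana, Orla]
5. Technician goes to the rooftop with Lev.  [the basement: Evan, Mina, Rhea | the rooftop: Hana, Lev, Orla]
6. Technician goes back to the basement with Hana.  [the basement: Evan, Hana, Mina, Rhea | the rooftop: Lev, Orla]
7. Technician goes to the rooftop with Mina.  [the basement: Evan, Hana, Rhea | the rooftop: Lev, Mina, Orla]
8. Technician goes back to the basement alone.  [the basement: Evan, Hana, Rhea | the rooftop: Lev, Mina, Orla]
9. Technician goes to the rooftop with Rhea.  [the basement: Evan, Hana | the rooftop: Lev, Mina, Orla, Rhea]
10. Technician goes back to the basement alone.  [the basement: Evan, Hana | the rooftop: Lev, Mina, Orla, Rhea]
11. Technician goes to the rooftop with Evan.  [the basement: Hana | the rooftop: Evan, Lev, Mina, Orla, Rhea]
12. Technician goes back to the basement alone.  [the basement: Hana | the rooftop: Evan, Lev, Mina, Orla, Rhea]
13. Technician goes to the rooftop with Hana.  [the basement: — | the rooftop: Evan, Hana, Lev, Mina, Orla, Rhea]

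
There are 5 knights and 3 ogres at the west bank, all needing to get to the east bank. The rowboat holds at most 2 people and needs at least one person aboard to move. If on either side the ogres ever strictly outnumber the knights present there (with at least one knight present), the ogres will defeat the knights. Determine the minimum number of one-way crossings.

13

Counting alone: each trip to the east bank takes at most 2 across and each return brings at least 1 back, so after t trips out (and t−1 returns) at most 2t − (t−1) of the 8 are across; that first reaches 8 at t = 7, so at least 13 crossings are needed.
The plan below uses exactly 13 crossings, so it is optimal:
1. 2 ogres → the east bank.  (the west bank: 5K 1O; the east bank: 0K 2O)
2. 1 ogre ← the west bank.  (the west bank: 5K 2O; the east bank: 0K 1O)
3. 2 ogres → the east bank.  (the west bank: 5K 0O; the east bank: 0K 3O)
4. 1 ogre ← the west bank.  (the west bank: 5K 1O; the east bank: 0K 2O)
5. 2 knights → the east bank.  (the west bank: 3K 1O; the east bank: 2K 2O)
6. 1 ogre ← the west bank.  (the west bank: 3K 2O; the east bank: 2K 1O)
7. 1 knight and 1 ogre → the east bank.  (the west bank: 2K 1O; the east bank: 3K 2O)
8. 1 ogre ← the west bank.  (the west bank: 2K 2O; the east bank: 3K 1O)
9. 2 ogres → the east bank.  (the west bank: 2K 0O; the east bank: 3K 3O)
10. 1 ogre ← the west bank.  (the west bank: 2K 1O; the east bank: 3K 2O)
11. 1 knight and 1 ogre → the east bank.  (the west bank: 1K 0O; the east bank: 4K 3O)
12. 1 ogre ← the west bank.  (the west bank: 1K 1O; the east bank: 4K 2O)
13. 1 knight and 1 ogre → the east bank.  (the west bank: 0K 0O; the east bank: 5K 3O)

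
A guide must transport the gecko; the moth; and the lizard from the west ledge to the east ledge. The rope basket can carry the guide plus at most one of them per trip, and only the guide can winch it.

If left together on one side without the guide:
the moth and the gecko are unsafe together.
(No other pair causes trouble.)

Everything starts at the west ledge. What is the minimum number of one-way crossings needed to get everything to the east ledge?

Counting alone: the guide can take at most 1 across per trip to the east ledge, so moving all 3 needs at least 3 loaded trips out, with a return between consecutive ones — at least 5 crossings.
The plan below uses exactly 5 crossings, so it is optimal:
1. Guide goes to the east ledge with the gecko.  [the west ledge: the lizard, the moth | the east ledge: the gecko]
2. Guide goes back to the west ledge alone.  [the west ledge: the lizard, the moth | the east ledge: the gecko]
3. Guide goes to the east ledge with the lizard.  [the west ledge: the moth | the east ledge: the gecko, the lizard]
4. Guide goes back to the west ledge alone.  [the west ledge: the moth | the east ledge: the gecko, the lizard]
5. Guide goes to the east ledge with the moth.  [the west ledge: — | the east ledge: the gecko, the lizard, the moth]

5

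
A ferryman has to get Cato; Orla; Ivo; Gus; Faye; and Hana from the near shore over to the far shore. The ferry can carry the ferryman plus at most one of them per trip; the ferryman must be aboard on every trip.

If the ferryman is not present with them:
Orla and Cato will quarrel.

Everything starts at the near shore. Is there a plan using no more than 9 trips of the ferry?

No

Counting alone: the ferryman can take at most 1 across per trip to the far shore, so moving all 6 needs at least 6 loaded trips out, with a return between consecutive ones — at least 11 crossings.
Since 9 < 11, 9 crossings cannot be enough. (The shortest complete plan in fact takes 11:)
1. Ferryman goes to the far shore with Cato.
2. Ferryman goes back to the near shore alone.
3. Ferryman goes to the far shore with Ivo.
4. Ferryman goes back to the near shore alone.
5. Ferryman goes to the far shore with Gus.
6. Ferryman goes back to the near shore alone.
7. Ferryman goes to the far shore with Faye.
8. Ferryman goes back to the near shore alone.
9. Ferryman goes to the far shore with Hana.
10. Ferryman goes back to the near shore alone.
11. Ferryman goes to the far shore with Orla.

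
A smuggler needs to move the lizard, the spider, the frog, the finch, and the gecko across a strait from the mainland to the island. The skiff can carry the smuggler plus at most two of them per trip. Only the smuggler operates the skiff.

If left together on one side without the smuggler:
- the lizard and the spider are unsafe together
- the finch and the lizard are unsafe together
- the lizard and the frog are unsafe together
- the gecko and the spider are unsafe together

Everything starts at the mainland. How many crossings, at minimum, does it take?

5

Counting alone: the smuggler can take at most 2 across per trip to the island, so moving all 5 needs at least 3 loaded trips out, with a return between consecutive ones — at least 5 crossings.
The plan below uses exactly 5 crossings, so it is optimal:
1. Smuggler goes to the island with the lizard and the spider.
2. Smuggler goes back to the mainland with the lizard.
3. Smuggler goes to the island with the finch and the frog.
4. Smuggler goes back to the mainland alone.
5. Smuggler goes to the island with the gecko and the lizard.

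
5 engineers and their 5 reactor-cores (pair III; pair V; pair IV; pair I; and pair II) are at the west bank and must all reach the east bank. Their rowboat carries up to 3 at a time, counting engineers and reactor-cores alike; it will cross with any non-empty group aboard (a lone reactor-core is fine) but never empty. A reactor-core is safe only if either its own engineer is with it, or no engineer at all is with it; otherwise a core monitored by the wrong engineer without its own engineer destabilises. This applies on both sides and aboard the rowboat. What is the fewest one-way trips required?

11

Counting alone: each trip to the east bank takes at most 3 across and each return brings at least 1 back, so after t trips out (and t−1 returns) at most 3t − (t−1) of the 10 are across; that first reaches 10 at t = 5, so at least 9 crossings are needed.
The safety rule pushes this higher. Following every safe sequence of crossings, the most of the 10 that can be at the east bank as the rowboat arrives there on crossing 9 is 9 — never all 10.
So no plan with fewer than 11 crossings exists, and this one achieves 11:
1. engineer III and reactor-core III cross → the east bank.
2. engineer III crosses ← the west bank.
3. reactor-core I, reactor-core IV, and reactor-core V cross → the east bank.
4. reactor-core III crosses ← the west bank.
5. engineer I, engineer IV, and engineer V cross → the east bank.
6. engineer V and reactor-core V cross ← the west bank.
7. engineer II, engineer III, and engineer V cross → the east bank.
8. reactor-core IV crosses ← the west bank.
9. reactor-core III and reactor-core V cross → the east bank.
10. reactor-core III crosses ← the west bank.
11. reactor-core II, reactor-core III, and reactor-core IV cross → the east bank.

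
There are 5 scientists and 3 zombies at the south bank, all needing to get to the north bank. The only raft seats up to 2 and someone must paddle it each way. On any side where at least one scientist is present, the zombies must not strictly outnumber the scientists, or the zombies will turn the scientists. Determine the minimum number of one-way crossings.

Counting alone: each trip to the north bank takes at most 2 across and each return brings at least 1 back, so after t trips out (and t−1 returns) at most 2t − (t−1) of the 8 are across; that first reaches 8 at t = 7, so at least 13 crossings are needed.
The plan below uses exactly 13 crossings, so it is optimal:
1. 2 zombies → the north bank.  (the south bank: 5S 1Z; the north bank: 0S 2Z)
2. 1 zombie ← the south bank.  (the south bank: 5S 2Z; the north bank: 0S 1Z)
3. 2 zombies → the north bank.  (the south bank: 5S 0Z; the north bank: 0S 3Z)
4. 1 zombie ← the south bank.  (the south bank: 5S 1Z; the north bank: 0S 2Z)
5. 2 scientists → the north bank.  (the south bank: 3S 1Z; the north bank: 2S 2Z)
6. 1 zombie ← the south bank.  (the south bank: 3S 2Z; the north bank: 2S 1Z)
7. 1 scientist and 1 zombie → the north bank.  (the south bank: 2S 1Z; the north bank: 3S 2Z)
8. 1 zombie ← the south bank.  (the south bank: 2S 2Z; the north bank: 3S 1Z)
9. 2 zombies → the north bank.  (the south bank: 2S 0Z; the north bank: 3S 3Z)
10. 1 zombie ← the south bank.  (the south bank: 2S 1Z; the north bank: 3S 2Z)
11. 1 scientist and 1 zombie → the north bank.  (the south bank: 1S 0Z; the north bank: 4S 3Z)
12. 1 zombie ← the south bank.  (the south bank: 1S 1Z; the north bank: 4S 2Z)
13. 1 scientist and 1 zombie → the north bank.  (the south bank: 0S 0Z; the north bank: 5S 3Z)

13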